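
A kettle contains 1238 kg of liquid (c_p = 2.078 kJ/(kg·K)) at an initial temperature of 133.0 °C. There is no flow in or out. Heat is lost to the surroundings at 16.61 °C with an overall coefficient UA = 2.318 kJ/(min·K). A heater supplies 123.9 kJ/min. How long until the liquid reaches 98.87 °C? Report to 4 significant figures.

M c_p dT/dt = −UA(T − T_amb) + Q̇.
τ = M c_p/UA = 1109.82 min; T_ss = T_amb + Q̇/UA = 16.61 + 123.9/2.318 = 70.0613 °C.
T(t) = T_ss + (T₀ − T_ss)e^(−t/τ); set T = 98.87:
t = −τ ln[(T − T_ss)/(T₀ − T_ss)] = −1109.82 · ln(0.457727) = 867.306 min.

867.3 min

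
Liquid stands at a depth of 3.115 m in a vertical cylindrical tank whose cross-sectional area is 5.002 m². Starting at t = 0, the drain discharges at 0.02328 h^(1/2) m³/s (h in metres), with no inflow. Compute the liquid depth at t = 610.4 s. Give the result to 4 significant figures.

With no inflow, A dh/dt = −0.02328 √h.
Separate and integrate: 2(√h − √h₀) = −(0.02328/A) t.
√h = √3.115 − 0.02328·610.4/(2·5.002) = 1.76494 − 1.42044 = 0.344493.
h = 0.344493² = 0.118676 m.

0.1187 m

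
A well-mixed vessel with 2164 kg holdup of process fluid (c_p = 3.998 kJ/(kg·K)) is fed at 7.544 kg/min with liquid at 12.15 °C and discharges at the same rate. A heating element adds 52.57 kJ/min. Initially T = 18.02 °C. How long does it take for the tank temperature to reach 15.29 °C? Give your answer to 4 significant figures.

Heat balance on the well-mixed liquid: M c_p dT/dt = ṁ c_p (T_in − T) + 52.57.
τ = M/ṁ = 286.850 min; T_ss = T_in + Q̇/(ṁ c_p) = 13.8930 °C.
T(t) = T_ss + (T₀ − T_ss) e^(−t/τ). Set T = 15.29:
e^(−t/τ) = (15.29 − 13.8930)/(18.02 − 13.8930) = 0.338505
t = −286.850 · ln(0.338505) = 310.721 min.

310.7 min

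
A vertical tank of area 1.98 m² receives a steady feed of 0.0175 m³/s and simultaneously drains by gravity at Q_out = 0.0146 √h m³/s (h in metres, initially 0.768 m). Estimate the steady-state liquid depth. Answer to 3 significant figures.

1.44 m

A dh/dt = Q_in − 0.0146 √h. Steady state requires inflow = outflow:
Q_in = 0.0146 √h_ss ⇒ √h_ss = 0.0175/0.0146 = 1.1986.
h_ss = 1.1986² = 1.4367 m. (Since h₀ = 0.768 m < h_ss, the level will rise toward this value.)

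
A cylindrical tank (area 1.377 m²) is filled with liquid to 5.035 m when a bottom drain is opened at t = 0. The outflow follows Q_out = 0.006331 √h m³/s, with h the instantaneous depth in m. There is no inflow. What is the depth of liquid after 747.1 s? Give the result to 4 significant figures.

0.2771 m

Accumulation of liquid (constant cross-section A): A dh/dt = −0.006331 √h.
This is separable: 2 d(√h)/dt = −0.006331/A, so √h = √h₀ − (0.006331/(2A)) t.
√h = √5.035 − 0.006331·747.1/(2·1.377) = 2.24388 − 1.71746 = 0.526419.
h = 0.526419² = 0.277117 m.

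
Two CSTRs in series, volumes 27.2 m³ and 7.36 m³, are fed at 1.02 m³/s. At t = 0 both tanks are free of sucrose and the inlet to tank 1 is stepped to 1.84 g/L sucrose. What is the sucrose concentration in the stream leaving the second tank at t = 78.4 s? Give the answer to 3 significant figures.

1.71 g/L

Each tank obeys Vᵢ dCᵢ/dt = Q(Cᵢ₋₁ − Cᵢ), so τᵢ = Vᵢ/Q.
τ₁ = 27.2/1.02 = 26.667 s; τ₂ = 7.36/1.02 = 7.2157 s.
Solving the cascade with C₁(0)=C₂(0)=0 gives C₂(t) = C_in[1 − (τ₁ e^(−t/τ₁) − τ₂ e^(−t/τ₂))/(τ₁ − τ₂)].
At t = 78.4: e^(−t/τ₁) = 0.052866, e^(−t/τ₂) = 1.9112e-05.
C₂ = 1.84·[1 − (26.667·0.052866 − 7.2157·1.9112e-05)/(19.451)] = 1.84·0.92753 = 1.7067 g/L.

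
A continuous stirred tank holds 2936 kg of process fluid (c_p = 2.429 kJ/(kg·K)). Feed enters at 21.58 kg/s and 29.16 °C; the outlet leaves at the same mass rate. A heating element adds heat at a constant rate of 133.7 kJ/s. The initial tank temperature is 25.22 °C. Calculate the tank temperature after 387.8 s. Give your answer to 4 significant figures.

31.34 °C

First-law balance (no shaft work): M c_p dT/dt = ṁ c_p (T_in − T) + 133.7.
τ = M/ṁ = 136.052 s; T_ss = T_in + Q̇/(ṁ c_p) = 29.16 + 133.7/(21.58·2.429) = 31.7107 °C.
This is linear first-order; T(t) = T_ss + (T₀ − T_ss) e^(−t/τ).
T(387.8) = 31.7107 + (-6.49066)·e^(−387.8/136.052) = 31.7107 + (-6.49066)·0.0578222 = 31.3354 °C.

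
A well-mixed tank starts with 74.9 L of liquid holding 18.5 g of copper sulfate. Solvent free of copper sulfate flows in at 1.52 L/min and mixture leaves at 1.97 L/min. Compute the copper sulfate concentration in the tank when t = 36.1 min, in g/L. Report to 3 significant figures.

Let m(t) be the amount of copper sulfate. Volume: V(t) = V₀ + (Q_in − Q_out) t = 74.9 − 0.45000 t; V(36.1) = 58.655 L.
Species balance (pure solvent in): dm/dt = −Q_out · m/V(t).
dm/m = −Q_out dt/(V₀ − 0.45000 t); integrating gives ln(m/m₀) = −(Q_out/(Q_in−Q_out)) ln(V/V₀).
m = m₀ (V₀/V)^(Q_out/(Q_in−Q_out)) = 18.5 × (74.9/58.655)^(-4.3778) = 6.3439 g.
C = m/V = 6.3439/58.655 = 0.10816 g/L.

0.108 g/L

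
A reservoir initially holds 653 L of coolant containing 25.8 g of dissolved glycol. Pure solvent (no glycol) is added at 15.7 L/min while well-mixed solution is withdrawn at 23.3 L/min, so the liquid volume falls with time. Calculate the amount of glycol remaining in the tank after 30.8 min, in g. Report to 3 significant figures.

6.62 g

Total volume: dV/dt = Q_in − Q_out = -7.6000 L/min, so V(t) = 653 − 7.6000 t and V(30.8) = 418.92 L.
Solute balance: dm/dt = 0 − Q_out C = −Q_out m/V(t).
Separate: dm/m = −Q_out dt/V(t) ⇒ ln(m/m₀) = −(Q_out/(Q_in−Q_out)) ln(V/V₀).
m = m₀ (V₀/V)^(Q_out/(Q_in−Q_out)) = 25.8 × (653/418.92)^(-3.0658) = 6.6159 g.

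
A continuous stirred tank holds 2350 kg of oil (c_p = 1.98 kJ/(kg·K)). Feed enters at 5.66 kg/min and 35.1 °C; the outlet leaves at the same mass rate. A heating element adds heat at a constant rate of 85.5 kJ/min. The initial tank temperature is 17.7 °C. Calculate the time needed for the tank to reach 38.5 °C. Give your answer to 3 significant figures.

Energy balance: M c_p dT/dt = ṁ c_p (T_in − T) + 85.5.
τ = M/ṁ = 415.19 min; T_ss = T_in + Q̇/(ṁ c_p) = 42.729 °C.
T(t) = T_ss + (T₀ − T_ss) e^(−t/τ). Set T = 38.5:
e^(−t/τ) = (38.5 − 42.729)/(17.7 − 42.729) = 0.16897
t = −415.19 · ln(0.16897) = 738.22 min.

738 min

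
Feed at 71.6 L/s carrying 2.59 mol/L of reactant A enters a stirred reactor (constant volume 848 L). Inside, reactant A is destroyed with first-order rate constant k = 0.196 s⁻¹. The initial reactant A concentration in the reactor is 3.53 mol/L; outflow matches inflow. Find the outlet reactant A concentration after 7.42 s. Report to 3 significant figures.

Accumulation = in − out − consumed: V dC/dt = Q C_in − Q C − k V C.
dC/dt = (Q/V) C_in − (Q/V + k) C; effective rate a = Q/V + k = 0.084434 + 0.196 = 0.28043 s⁻¹.
C_ss = Q C_in/(Q + kV) = 0.77981 mol/L; C(t) = C_ss + (C₀ − C_ss) e^(−a t).
C(7.42) = 0.77981 + (2.7502)·e^(−0.28043·7.42) = 0.77981 + (2.7502)·0.12483 = 1.1231 mol/L.

1.12 mol/L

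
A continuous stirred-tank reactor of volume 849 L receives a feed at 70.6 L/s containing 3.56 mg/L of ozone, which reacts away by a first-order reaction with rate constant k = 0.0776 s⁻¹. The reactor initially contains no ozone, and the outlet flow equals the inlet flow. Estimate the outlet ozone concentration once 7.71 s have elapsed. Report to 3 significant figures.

1.31 mg/L

V dC/dt = Q(C_in − C) − k V C.
dC/dt = (Q/V) C_in − (Q/V + k) C; effective rate a = Q/V + k = 0.083157 + 0.0776 = 0.16076 s⁻¹.
C_ss = Q C_in/(Q + kV) = 1.8415 mg/L; C(t) = C_ss + (C₀ − C_ss) e^(−a t).
C(7.71) = 1.8415 + (-1.8415)·e^(−0.16076·7.71) = 1.8415 + (-1.8415)·0.28955 = 1.3083 mg/L.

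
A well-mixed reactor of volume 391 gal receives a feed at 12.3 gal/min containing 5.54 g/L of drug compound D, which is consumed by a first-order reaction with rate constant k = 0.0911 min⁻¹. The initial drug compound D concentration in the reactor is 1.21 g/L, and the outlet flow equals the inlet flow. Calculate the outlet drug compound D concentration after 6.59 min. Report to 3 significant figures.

1.33 g/L

V dC/dt = Q(C_in − C) − k V C.
This is linear with rate a = Q/V + k = 0.12256 min⁻¹.
C_ss = Q C_in/(Q + kV) = 1.4220 g/L; C(t) = C_ss + (C₀ − C_ss) e^(−a t).
C(6.59) = 1.4220 + (-0.21199)·e^(−0.12256·6.59) = 1.4220 + (-0.21199)·0.44590 = 1.3275 g/L.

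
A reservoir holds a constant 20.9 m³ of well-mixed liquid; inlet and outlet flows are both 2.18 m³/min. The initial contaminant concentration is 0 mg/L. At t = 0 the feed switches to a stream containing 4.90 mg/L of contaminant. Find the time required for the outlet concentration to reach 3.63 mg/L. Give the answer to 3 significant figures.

Mass balance on the solute (V constant): V dC/dt = Q(C_in − C), so τ = V/Q = 9.5872 min.
C(t) = C_in + (C₀ − C_in) e^(−t/τ). Set C = 3.63 and solve for t:
e^(−t/τ) = (C − C_in)/(C₀ − C_in) = (3.63 − 4.90)/(0 − 4.90) = 0.25918
t = −τ ln(…) = 9.5872 × 1.3502 = 12.945 min.

12.9 min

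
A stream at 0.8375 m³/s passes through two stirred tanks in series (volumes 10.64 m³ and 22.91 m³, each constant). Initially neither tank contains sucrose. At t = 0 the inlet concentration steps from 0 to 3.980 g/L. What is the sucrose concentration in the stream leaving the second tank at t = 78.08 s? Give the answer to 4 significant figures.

3.559 g/L

Species balance on tank i: dCᵢ/dt = (Cᵢ₋₁ − Cᵢ)/τᵢ with τᵢ = Vᵢ/Q.
τ₁ = 10.64/0.8375 = 12.7045 s; τ₂ = 22.91/0.8375 = 27.3552 s.
Tank 1: C₁ = C_in(1 − e^(−t/τ₁)). Tank 2 (τ₁ ≠ τ₂): C₂ = C_in[1 − (τ₁ e^(−t/τ₁) − τ₂ e^(−t/τ₂))/(τ₁ − τ₂)].
At t = 78.08: e^(−t/τ₁) = 0.00214232, e^(−t/τ₂) = 0.0575962.
C₂ = 3.980·[1 − (12.7045·0.00214232 − 27.3552·0.0575962)/(-14.6507)] = 3.980·0.894317 = 3.55938 g/L.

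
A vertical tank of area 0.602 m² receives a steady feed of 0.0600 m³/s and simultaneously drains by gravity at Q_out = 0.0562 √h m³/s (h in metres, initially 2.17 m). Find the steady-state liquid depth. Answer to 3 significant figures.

1.14 m

A dh/dt = Q_in − 0.0562 √h. Steady state requires inflow = outflow:
Q_in = 0.0562 √h_ss ⇒ √h_ss = 0.0600/0.0562 = 1.0676.
h_ss = 1.0676² = 1.1398 m. (Since h₀ = 2.17 m > h_ss, the level will fall toward this value.)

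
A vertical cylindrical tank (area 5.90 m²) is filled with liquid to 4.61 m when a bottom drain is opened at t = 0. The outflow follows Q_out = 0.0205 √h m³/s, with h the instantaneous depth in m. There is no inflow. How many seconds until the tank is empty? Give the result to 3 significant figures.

1240 s

A dh/dt = −Q_out = −0.0205 √h.
Separate and integrate: 2(√h − √h₀) = −(0.0205/A) t.
Set h = 0: 2√h₀ = (0.0205/A) t_empty ⇒ t_empty = 2A√h₀/0.0205.
t_empty = 2·5.90·√4.61/0.0205 = 11.800·2.1471/0.0205 = 1235.9 s.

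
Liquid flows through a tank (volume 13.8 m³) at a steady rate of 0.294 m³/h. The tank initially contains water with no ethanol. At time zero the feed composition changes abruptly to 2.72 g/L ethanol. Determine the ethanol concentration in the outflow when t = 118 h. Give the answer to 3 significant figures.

Accumulation = in − out for the solute gives V dC/dt = Q(C_in − C).
Rewrite as dC/dt + C/τ = C_in/τ, τ = V/Q = 46.939 h.
C approaches C_in exponentially: C(t) = C_in + (C₀ − C_in) e^(−t/τ).
C(118) = 2.72 + (0 − 2.72)·e^(−118/46.939) = 2.72 + (-2.7200)·0.080951 = 2.4998 g/L.

2.50 g/L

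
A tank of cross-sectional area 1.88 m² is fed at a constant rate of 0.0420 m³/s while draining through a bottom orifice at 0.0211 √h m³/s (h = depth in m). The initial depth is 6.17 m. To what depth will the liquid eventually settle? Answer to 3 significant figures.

Level balance: A dh/dt = 0.0420 − 0.0211 √h. Setting dh/dt = 0:
Q_in = 0.0211 √h_ss ⇒ √h_ss = 0.0420/0.0211 = 1.9905.
h_ss = 1.9905² = 3.9622 m. (Since h₀ = 6.17 m > h_ss, the level will fall toward this value.)

3.96 m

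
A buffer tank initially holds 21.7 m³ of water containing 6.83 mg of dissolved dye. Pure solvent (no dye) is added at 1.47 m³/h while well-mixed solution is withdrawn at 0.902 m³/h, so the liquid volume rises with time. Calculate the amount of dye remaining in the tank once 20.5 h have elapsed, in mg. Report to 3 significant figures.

3.45 mg

Total volume: dV/dt = Q_in − Q_out = 0.56800 m³/h, so V(t) = 21.7 + 0.56800 t and V(20.5) = 33.344 m³.
No dye enters, so dm/dt = −Q_out · (m/V).
dm/m = −Q_out dt/(V₀ + 0.56800 t); integrating gives ln(m/m₀) = −(Q_out/(Q_in−Q_out)) ln(V/V₀).
m = m₀ (V₀/V)^(Q_out/(Q_in−Q_out)) = 6.83 × (21.7/33.344)^(1.5880) = 3.4527 mg.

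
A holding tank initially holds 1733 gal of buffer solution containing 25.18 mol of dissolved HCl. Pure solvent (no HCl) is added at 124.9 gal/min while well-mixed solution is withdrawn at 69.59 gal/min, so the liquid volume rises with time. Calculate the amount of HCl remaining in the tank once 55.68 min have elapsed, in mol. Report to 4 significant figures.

Total volume: dV/dt = Q_in − Q_out = 55.3100 gal/min, so V(t) = 1733 + 55.3100 t and V(55.68) = 4812.66 gal.
Species balance (pure solvent in): dm/dt = −Q_out · m/V(t).
Separate: dm/m = −Q_out dt/V(t) ⇒ ln(m/m₀) = −(Q_out/(Q_in−Q_out)) ln(V/V₀).
m = m₀ (V₀/V)^(Q_out/(Q_in−Q_out)) = 25.18 × (1733/4812.66)^(1.25818) = 6.96536 mol.

6.965 mol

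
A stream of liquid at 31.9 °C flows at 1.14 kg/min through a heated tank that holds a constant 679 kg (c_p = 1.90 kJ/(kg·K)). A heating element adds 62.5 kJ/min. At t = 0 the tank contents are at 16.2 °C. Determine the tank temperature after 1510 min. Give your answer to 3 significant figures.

57.2 °C

M c_p dT/dt = ṁ c_p (T_in − T) + Q̇.
Rearrange: dT/dt = (T_ss − T)/τ with τ = M/ṁ = 595.61 min and T_ss = T_in + Q̇/(ṁ c_p) = 60.755 °C.
This is linear first-order; T(t) = T_ss + (T₀ − T_ss) e^(−t/τ).
T(1510) = 60.755 + (-44.555)·e^(−1510/595.61) = 60.755 + (-44.555)·0.079246 = 57.224 °C.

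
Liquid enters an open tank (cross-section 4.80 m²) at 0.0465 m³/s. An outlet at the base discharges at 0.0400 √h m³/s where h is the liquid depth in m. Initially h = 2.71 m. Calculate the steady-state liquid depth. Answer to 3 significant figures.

1.35 m

Accumulation of liquid (constant cross-section A): A dh/dt = Q_in − 0.0400 √h. At steady state dh/dt = 0:
Q_in = 0.0400 √h_ss ⇒ √h_ss = 0.0465/0.0400 = 1.1625.
h_ss = 1.1625² = 1.3514 m. (Since h₀ = 2.71 m > h_ss, the level will fall toward this value.)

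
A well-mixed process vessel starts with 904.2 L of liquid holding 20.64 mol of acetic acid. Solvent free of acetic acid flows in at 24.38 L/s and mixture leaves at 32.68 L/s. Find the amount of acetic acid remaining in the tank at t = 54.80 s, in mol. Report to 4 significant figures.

Total volume: dV/dt = Q_in − Q_out = -8.30000 L/s, so V(t) = 904.2 − 8.30000 t and V(54.80) = 449.360 L.
Solute balance: dm/dt = 0 − Q_out C = −Q_out m/V(t).
dm/m = −Q_out dt/(V₀ − 8.30000 t); integrating gives ln(m/m₀) = −(Q_out/(Q_in−Q_out)) ln(V/V₀).
m = m₀ (V₀/V)^(Q_out/(Q_in−Q_out)) = 20.64 × (904.2/449.360)^(-3.93735) = 1.31539 mol.

1.315 mol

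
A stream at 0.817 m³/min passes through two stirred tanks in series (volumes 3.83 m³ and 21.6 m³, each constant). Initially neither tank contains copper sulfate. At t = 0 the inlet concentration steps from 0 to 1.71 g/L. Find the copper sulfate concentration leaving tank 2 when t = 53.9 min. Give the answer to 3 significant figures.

1.44 g/L

Species balance on tank i: dCᵢ/dt = (Cᵢ₋₁ − Cᵢ)/τᵢ with τᵢ = Vᵢ/Q.
τ₁ = 3.83/0.817 = 4.6879 min; τ₂ = 21.6/0.817 = 26.438 min.
Solving the cascade with C₁(0)=C₂(0)=0 gives C₂(t) = C_in[1 − (τ₁ e^(−t/τ₁) − τ₂ e^(−t/τ₂))/(τ₁ − τ₂)].
At t = 53.9: e^(−t/τ₁) = 1.0153e-05, e^(−t/τ₂) = 0.13020.
C₂ = 1.71·[1 − (4.6879·1.0153e-05 − 26.438·0.13020)/(-21.750)] = 1.71·0.84175 = 1.4394 g/L.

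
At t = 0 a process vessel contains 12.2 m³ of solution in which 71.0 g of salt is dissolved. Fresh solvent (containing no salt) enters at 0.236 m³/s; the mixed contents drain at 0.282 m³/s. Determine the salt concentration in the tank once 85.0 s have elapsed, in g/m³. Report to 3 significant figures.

Let m(t) be the amount of salt. Volume: V(t) = V₀ + (Q_in − Q_out) t = 12.2 − 0.046000 t; V(85.0) = 8.2900 m³.
No salt enters, so dm/dt = −Q_out · (m/V).
dm/m = −Q_out dt/(V₀ − 0.046000 t); integrating gives ln(m/m₀) = −(Q_out/(Q_in−Q_out)) ln(V/V₀).
m = m₀ (V₀/V)^(Q_out/(Q_in−Q_out)) = 71.0 × (12.2/8.2900)^(-6.1304) = 6.6457 g.
C = m/V = 6.6457/8.2900 = 0.80165 g/m³.

0.802 g/m³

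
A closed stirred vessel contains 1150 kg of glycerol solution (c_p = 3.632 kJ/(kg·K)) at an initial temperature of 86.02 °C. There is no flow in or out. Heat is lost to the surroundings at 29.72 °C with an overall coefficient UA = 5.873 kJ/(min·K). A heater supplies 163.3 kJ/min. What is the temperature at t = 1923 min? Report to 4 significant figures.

59.43 °C

Unsteady energy balance on the tank contents: M c_p dT/dt = −UA(T − T_amb) + Q̇.
dT/dt = (T_ss − T)/τ with T_ss = T_amb + Q̇/UA = 29.72 + 163.3/5.873 = 57.5252 °C, τ = M c_p/UA = 1150·3.632/5.873 = 711.187 min.
This is linear first-order; T(t) = T_ss + (T₀ − T_ss) e^(−t/τ).
T(1923) = 57.5252 + (28.4948)·0.0669418 = 59.4327 °C.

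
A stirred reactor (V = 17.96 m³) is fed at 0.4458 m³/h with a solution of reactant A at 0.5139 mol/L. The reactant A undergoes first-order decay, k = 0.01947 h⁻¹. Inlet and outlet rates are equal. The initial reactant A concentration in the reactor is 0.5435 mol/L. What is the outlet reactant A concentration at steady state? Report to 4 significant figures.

V dC/dt = Q(C_in − C) − k V C.
At steady state: 0 = Q C_in − (Q + kV) C_ss, so C_ss = Q C_in/(Q + kV).
C_ss = 0.4458·0.5139/(0.4458 + 0.01947·17.96) = 0.229097/0.795481 = 0.287998 mol/L.

0.2880 mol/L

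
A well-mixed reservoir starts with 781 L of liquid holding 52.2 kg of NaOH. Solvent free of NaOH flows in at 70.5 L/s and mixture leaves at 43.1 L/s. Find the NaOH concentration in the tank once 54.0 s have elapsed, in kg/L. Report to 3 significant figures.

Let m(t) be the amount of NaOH. Volume: V(t) = V₀ + (Q_in − Q_out) t = 781 + 27.400 t; V(54.0) = 2260.6 L.
Solute balance: dm/dt = 0 − Q_out C = −Q_out m/V(t).
Separate: dm/m = −Q_out dt/V(t) ⇒ ln(m/m₀) = −(Q_out/(Q_in−Q_out)) ln(V/V₀).
m = m₀ (V₀/V)^(Q_out/(Q_in−Q_out)) = 52.2 × (781/2260.6)^(1.5730) = 9.8089 kg.
C = m/V = 9.8089/2260.6 = 0.0043391 kg/L.

0.00434 kg/L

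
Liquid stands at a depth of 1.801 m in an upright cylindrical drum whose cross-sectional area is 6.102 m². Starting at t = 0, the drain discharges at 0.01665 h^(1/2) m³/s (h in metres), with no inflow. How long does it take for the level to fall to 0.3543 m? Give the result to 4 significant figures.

Volume balance on the tank: A dh/dt = −0.01665 √h.
This is separable: 2 d(√h)/dt = −0.01665/A, so √h = √h₀ − (0.01665/(2A)) t.
t = 2A(√h₀ − √h)/0.01665 = 2·6.102·(√1.801 − √0.3543)/0.01665
  = 12.2040 × (1.34201 − 0.595231) / 0.01665 = 547.371 s.

547.4 s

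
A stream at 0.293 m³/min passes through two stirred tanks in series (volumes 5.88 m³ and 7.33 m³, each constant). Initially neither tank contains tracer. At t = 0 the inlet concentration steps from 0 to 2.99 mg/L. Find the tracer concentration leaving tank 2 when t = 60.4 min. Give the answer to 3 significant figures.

Time constants: τᵢ = Vᵢ/Q for each well-mixed tank.
τ₁ = 5.88/0.293 = 20.068 min; τ₂ = 7.33/0.293 = 25.017 min.
Tank 1: C₁ = C_in(1 − e^(−t/τ₁)). Tank 2 (τ₁ ≠ τ₂): C₂ = C_in[1 − (τ₁ e^(−t/τ₁) − τ₂ e^(−t/τ₂))/(τ₁ − τ₂)].
At t = 60.4: e^(−t/τ₁) = 0.049305, e^(−t/τ₂) = 0.089425.
C₂ = 2.99·[1 − (20.068·0.049305 − 25.017·0.089425)/(-4.9488)] = 2.99·0.74788 = 2.2362 mg/L.

2.24 mg/L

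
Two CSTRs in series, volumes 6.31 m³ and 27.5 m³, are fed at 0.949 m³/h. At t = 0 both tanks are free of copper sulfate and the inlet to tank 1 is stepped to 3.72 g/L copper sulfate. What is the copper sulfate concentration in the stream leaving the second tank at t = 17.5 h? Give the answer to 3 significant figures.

1.16 g/L

Each tank obeys Vᵢ dCᵢ/dt = Q(Cᵢ₋₁ − Cᵢ), so τᵢ = Vᵢ/Q.
τ₁ = 6.31/0.949 = 6.6491 h; τ₂ = 27.5/0.949 = 28.978 h.
Tank 1: C₁ = C_in(1 − e^(−t/τ₁)). Tank 2 (τ₁ ≠ τ₂): C₂ = C_in[1 − (τ₁ e^(−t/τ₁) − τ₂ e^(−t/τ₂))/(τ₁ − τ₂)].
At t = 17.5: e^(−t/τ₁) = 0.071939, e^(−t/τ₂) = 0.54667.
C₂ = 3.72·[1 − (6.6491·0.071939 − 28.978·0.54667)/(-22.329)] = 3.72·0.31196 = 1.1605 g/L.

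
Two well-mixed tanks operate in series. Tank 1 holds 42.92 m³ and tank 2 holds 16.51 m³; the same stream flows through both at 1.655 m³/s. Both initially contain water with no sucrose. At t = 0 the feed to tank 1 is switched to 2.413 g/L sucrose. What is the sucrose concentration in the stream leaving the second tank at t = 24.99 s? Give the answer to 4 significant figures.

1.040 g/L

Each tank obeys Vᵢ dCᵢ/dt = Q(Cᵢ₋₁ − Cᵢ), so τᵢ = Vᵢ/Q.
τ₁ = 42.92/1.655 = 25.9335 s; τ₂ = 16.51/1.655 = 9.97583 s.
Solving the cascade with C₁(0)=C₂(0)=0 gives C₂(t) = C_in[1 − (τ₁ e^(−t/τ₁) − τ₂ e^(−t/τ₂))/(τ₁ − τ₂)].
At t = 24.99: e^(−t/τ₁) = 0.381510, e^(−t/τ₂) = 0.0816711.
C₂ = 2.413·[1 − (25.9335·0.381510 − 9.97583·0.0816711)/(15.9577)] = 2.413·0.431048 = 1.04012 g/L.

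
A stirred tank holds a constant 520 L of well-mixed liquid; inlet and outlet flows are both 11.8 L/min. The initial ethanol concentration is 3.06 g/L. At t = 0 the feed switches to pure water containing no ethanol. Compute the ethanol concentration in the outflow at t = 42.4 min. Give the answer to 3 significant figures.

1.17 g/L

Transient balance on the dissolved component: V dC/dt = Q(C_in − C).
Time constant τ = V/Q = 520/11.8 = 44.068 min.
C approaches C_in exponentially: C(t) = C_in + (C₀ − C_in) e^(−t/τ).
C(42.4) = 0 + (3.06 − 0)·e^(−42.4/44.068) = 0 + (3.0600)·0.38207 = 1.1691 g/L.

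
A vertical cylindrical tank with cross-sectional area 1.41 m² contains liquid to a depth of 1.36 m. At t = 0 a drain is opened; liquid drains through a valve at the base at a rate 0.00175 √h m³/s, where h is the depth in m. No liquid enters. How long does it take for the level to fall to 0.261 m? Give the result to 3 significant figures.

1060 s

Unsteady balance on liquid volume: A dh/dt = −0.00175 √h.
This is separable: 2 d(√h)/dt = −0.00175/A, so √h = √h₀ − (0.00175/(2A)) t.
t = 2A(√h₀ − √h)/0.00175 = 2·1.41·(√1.36 − √0.261)/0.00175
  = 2.8200 × (1.1662 − 0.51088) / 0.00175 = 1056.0 s.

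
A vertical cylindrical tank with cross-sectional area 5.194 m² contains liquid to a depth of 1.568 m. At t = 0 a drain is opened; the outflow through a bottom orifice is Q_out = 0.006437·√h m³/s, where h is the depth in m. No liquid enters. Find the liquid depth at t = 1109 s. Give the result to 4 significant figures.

A dh/dt = −Q_out = −0.006437 √h.
This is separable: 2 d(√h)/dt = −0.006437/A, so √h = √h₀ − (0.006437/(2A)) t.
√h = √1.568 − 0.006437·1109/(2·5.194) = 1.25220 − 0.687200 = 0.564998.
h = 0.564998² = 0.319223 m.

0.3192 m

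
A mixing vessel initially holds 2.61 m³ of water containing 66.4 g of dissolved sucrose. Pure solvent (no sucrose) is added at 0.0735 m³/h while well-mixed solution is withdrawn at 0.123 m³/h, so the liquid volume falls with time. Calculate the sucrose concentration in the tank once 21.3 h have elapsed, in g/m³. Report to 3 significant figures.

Let m(t) be the amount of sucrose. Volume: V(t) = V₀ + (Q_in − Q_out) t = 2.61 − 0.049500 t; V(21.3) = 1.5556 m³.
Solute balance: dm/dt = 0 − Q_out C = −Q_out m/V(t).
dm/m = −Q_out dt/(V₀ − 0.049500 t); integrating gives ln(m/m₀) = −(Q_out/(Q_in−Q_out)) ln(V/V₀).
m = m₀ (V₀/V)^(Q_out/(Q_in−Q_out)) = 66.4 × (2.61/1.5556)^(-2.4848) = 18.355 g.
C = m/V = 18.355/1.5556 = 11.799 g/m³.

11.8 g/m³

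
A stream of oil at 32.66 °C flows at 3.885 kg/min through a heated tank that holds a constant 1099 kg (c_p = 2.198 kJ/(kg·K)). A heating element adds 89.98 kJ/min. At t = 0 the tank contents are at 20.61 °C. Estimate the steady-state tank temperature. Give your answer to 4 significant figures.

43.20 °C

M c_p dT/dt = ṁ c_p (T_in − T) + Q̇.
At steady state dT/dt = 0 ⇒ T_ss = T_in + Q̇/(ṁ c_p) = 32.66 + 89.98/(3.885·2.198) = 43.1972 °C.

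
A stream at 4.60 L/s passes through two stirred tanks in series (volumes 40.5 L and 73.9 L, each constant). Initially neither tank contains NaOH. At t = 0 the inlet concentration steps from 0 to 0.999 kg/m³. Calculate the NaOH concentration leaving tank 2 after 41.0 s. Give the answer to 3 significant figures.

Time constants: τᵢ = Vᵢ/Q for each well-mixed tank.
τ₁ = 40.5/4.60 = 8.8043 s; τ₂ = 73.9/4.60 = 16.065 s.
Solving the cascade with C₁(0)=C₂(0)=0 gives C₂(t) = C_in[1 − (τ₁ e^(−t/τ₁) − τ₂ e^(−t/τ₂))/(τ₁ − τ₂)].
At t = 41.0: e^(−t/τ₁) = 0.0094969, e^(−t/τ₂) = 0.077918.
C₂ = 0.999·[1 − (8.8043·0.0094969 − 16.065·0.077918)/(-7.2609)] = 0.999·0.83912 = 0.83828 kg/m³.

0.838 kg/m³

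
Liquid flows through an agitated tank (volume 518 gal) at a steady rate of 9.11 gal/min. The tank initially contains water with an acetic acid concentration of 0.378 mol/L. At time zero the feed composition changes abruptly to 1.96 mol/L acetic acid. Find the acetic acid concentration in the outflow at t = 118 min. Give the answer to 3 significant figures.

1.76 mol/L

Species balance on the tank: V dC/dt = Q(C_in − C).
Rewrite as dC/dt + C/τ = C_in/τ, τ = V/Q = 56.861 min.
C approaches C_in exponentially: C(t) = C_in + (C₀ − C_in) e^(−t/τ).
C(118) = 1.96 + (0.378 − 1.96)·e^(−118/56.861) = 1.96 + (-1.5820)·0.12552 = 1.7614 mol/L.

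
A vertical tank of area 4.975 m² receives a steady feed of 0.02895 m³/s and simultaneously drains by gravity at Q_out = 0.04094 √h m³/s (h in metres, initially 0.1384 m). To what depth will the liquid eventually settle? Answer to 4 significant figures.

A dh/dt = Q_in − 0.04094 √h. Steady state requires inflow = outflow:
Q_in = 0.04094 √h_ss ⇒ √h_ss = 0.02895/0.04094 = 0.707132.
h_ss = 0.707132² = 0.500036 m. (Since h₀ = 0.1384 m < h_ss, the level will rise toward this value.)

0.5000 m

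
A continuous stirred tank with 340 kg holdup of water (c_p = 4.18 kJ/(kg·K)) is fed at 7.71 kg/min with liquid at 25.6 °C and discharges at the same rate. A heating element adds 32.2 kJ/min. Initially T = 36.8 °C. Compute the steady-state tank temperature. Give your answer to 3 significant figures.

M c_p dT/dt = ṁ c_p (T_in − T) + Q̇.
At steady state dT/dt = 0 ⇒ T_ss = T_in + Q̇/(ṁ c_p) = 25.6 + 32.2/(7.71·4.18) = 26.599 °C.

26.6 °C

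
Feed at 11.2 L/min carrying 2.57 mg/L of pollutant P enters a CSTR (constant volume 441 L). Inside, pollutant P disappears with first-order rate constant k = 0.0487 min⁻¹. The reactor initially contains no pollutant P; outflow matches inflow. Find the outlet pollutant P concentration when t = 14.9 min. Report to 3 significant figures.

0.589 mg/L

V dC/dt = Q(C_in − C) − k V C.
dC/dt = (Q/V) C_in − (Q/V + k) C; effective rate a = Q/V + k = 0.025397 + 0.0487 = 0.074097 min⁻¹.
C_ss = Q C_in/(Q + kV) = 0.88087 mg/L; C(t) = C_ss + (C₀ − C_ss) e^(−a t).
C(14.9) = 0.88087 + (-0.88087)·e^(−0.074097·14.9) = 0.88087 + (-0.88087)·0.33153 = 0.58884 mg/L.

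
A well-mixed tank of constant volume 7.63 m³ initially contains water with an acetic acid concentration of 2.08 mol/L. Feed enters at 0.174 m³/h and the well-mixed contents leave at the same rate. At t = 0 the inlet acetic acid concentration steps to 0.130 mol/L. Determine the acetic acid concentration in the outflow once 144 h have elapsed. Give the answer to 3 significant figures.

Accumulation = in − out for the solute gives V dC/dt = Q(C_in − C).
Rewrite as dC/dt + C/τ = C_in/τ, τ = V/Q = 43.851 h.
Integrating: C(t) = C_in + (C₀ − C_in) e^(−t/τ).
C(144) = 0.130 + (2.08 − 0.130)·e^(−144/43.851) = 0.130 + (1.9500)·0.037483 = 0.20309 mol/L.

0.203 mol/L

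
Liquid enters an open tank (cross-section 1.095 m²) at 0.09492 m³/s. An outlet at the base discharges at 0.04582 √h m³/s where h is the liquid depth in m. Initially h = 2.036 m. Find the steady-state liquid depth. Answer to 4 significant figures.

Level balance: A dh/dt = 0.09492 − 0.04582 √h. Setting dh/dt = 0:
Q_in = 0.04582 √h_ss ⇒ √h_ss = 0.09492/0.04582 = 2.07158.
h_ss = 2.07158² = 4.29146 m. (Since h₀ = 2.036 m < h_ss, the level will rise toward this value.)

4.291 m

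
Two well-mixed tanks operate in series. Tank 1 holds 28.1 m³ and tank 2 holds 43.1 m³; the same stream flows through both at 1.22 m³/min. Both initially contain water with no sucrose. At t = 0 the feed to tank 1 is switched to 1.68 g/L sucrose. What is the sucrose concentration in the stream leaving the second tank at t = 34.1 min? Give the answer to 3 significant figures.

Time constants: τᵢ = Vᵢ/Q for each well-mixed tank.
τ₁ = 28.1/1.22 = 23.033 min; τ₂ = 43.1/1.22 = 35.328 min.
Tank 1: C₁ = C_in(1 − e^(−t/τ₁)). Tank 2 (τ₁ ≠ τ₂): C₂ = C_in[1 − (τ₁ e^(−t/τ₁) − τ₂ e^(−t/τ₂))/(τ₁ − τ₂)].
At t = 34.1: e^(−t/τ₁) = 0.22752, e^(−t/τ₂) = 0.38089.
C₂ = 1.68·[1 − (23.033·0.22752 − 35.328·0.38089)/(-12.295)] = 1.68·0.33180 = 0.55743 g/L.

0.557 g/L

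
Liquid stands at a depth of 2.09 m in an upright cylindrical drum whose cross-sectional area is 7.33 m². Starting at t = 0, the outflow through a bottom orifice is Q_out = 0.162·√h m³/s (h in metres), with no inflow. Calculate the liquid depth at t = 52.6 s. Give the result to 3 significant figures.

With no inflow, A dh/dt = −0.162 √h.
This is separable: 2 d(√h)/dt = −0.162/A, so √h = √h₀ − (0.162/(2A)) t.
√h = √2.09 − 0.162·52.6/(2·7.33) = 1.4457 − 0.58126 = 0.86443.
h = 0.86443² = 0.74724 m.

0.747 m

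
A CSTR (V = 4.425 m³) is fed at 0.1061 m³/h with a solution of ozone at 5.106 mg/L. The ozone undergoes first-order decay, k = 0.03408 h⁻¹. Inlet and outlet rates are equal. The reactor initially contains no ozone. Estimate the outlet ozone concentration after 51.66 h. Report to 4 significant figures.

Species balance: V dC/dt = Q C_in − Q C − k V C.
This is linear with rate a = Q/V + k = 0.0580574 h⁻¹.
C_ss = Q C_in/(Q + kV) = 2.10875 mg/L; C(t) = C_ss + (C₀ − C_ss) e^(−a t).
C(51.66) = 2.10875 + (-2.10875)·e^(−0.0580574·51.66) = 2.10875 + (-2.10875)·0.0498247 = 2.00368 mg/L.

2.004 mg/L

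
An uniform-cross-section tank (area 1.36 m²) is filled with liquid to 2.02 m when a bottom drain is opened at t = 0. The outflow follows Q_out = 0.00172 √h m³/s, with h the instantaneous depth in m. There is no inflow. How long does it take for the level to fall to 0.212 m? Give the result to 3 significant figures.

1520 s

Unsteady balance on liquid volume: A dh/dt = −0.00172 √h.
This is separable: 2 d(√h)/dt = −0.00172/A, so √h = √h₀ − (0.00172/(2A)) t.
t = 2A(√h₀ − √h)/0.00172 = 2·1.36·(√2.02 − √0.212)/0.00172
  = 2.7200 × (1.4213 − 0.46043) / 0.00172 = 1519.5 s.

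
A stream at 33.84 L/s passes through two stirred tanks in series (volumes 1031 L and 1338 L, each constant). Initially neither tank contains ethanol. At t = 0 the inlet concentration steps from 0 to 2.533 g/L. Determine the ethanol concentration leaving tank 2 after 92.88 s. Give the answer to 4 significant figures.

1.883 g/L

Time constants: τᵢ = Vᵢ/Q for each well-mixed tank.
τ₁ = 1031/33.84 = 30.4669 s; τ₂ = 1338/33.84 = 39.5390 s.
Tank 1: C₁ = C_in(1 − e^(−t/τ₁)). Tank 2 (τ₁ ≠ τ₂): C₂ = C_in[1 − (τ₁ e^(−t/τ₁) − τ₂ e^(−t/τ₂))/(τ₁ − τ₂)].
At t = 92.88: e^(−t/τ₁) = 0.0474275, e^(−t/τ₂) = 0.0954576.
C₂ = 2.533·[1 − (30.4669·0.0474275 − 39.5390·0.0954576)/(-9.07210)] = 2.533·0.743242 = 1.88263 g/L.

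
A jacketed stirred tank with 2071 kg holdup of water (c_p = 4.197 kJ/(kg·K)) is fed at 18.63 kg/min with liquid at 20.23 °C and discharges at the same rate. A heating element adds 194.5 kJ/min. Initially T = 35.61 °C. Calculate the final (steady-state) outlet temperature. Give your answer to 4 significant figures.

22.72 °C

M c_p dT/dt = ṁ c_p (T_in − T) + Q̇.
At steady state dT/dt = 0 ⇒ T_ss = T_in + Q̇/(ṁ c_p) = 20.23 + 194.5/(18.63·4.197) = 22.7175 °C.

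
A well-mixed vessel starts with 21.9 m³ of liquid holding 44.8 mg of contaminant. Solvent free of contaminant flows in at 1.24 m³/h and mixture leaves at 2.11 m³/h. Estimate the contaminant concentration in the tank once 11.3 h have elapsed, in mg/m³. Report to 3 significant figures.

Total volume: dV/dt = Q_in − Q_out = -0.87000 m³/h, so V(t) = 21.9 − 0.87000 t and V(11.3) = 12.069 m³.
No contaminant enters, so dm/dt = −Q_out · (m/V).
dm/m = −Q_out dt/(V₀ − 0.87000 t); integrating gives ln(m/m₀) = −(Q_out/(Q_in−Q_out)) ln(V/V₀).
m = m₀ (V₀/V)^(Q_out/(Q_in−Q_out)) = 44.8 × (21.9/12.069)^(-2.4253) = 10.560 mg.
C = m/V = 10.560/12.069 = 0.87500 mg/m³.

0.875 mg/m³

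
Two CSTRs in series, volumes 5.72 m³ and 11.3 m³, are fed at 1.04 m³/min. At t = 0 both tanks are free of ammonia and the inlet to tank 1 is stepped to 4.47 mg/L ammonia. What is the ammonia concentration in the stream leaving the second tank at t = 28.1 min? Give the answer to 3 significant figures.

Time constants: τᵢ = Vᵢ/Q for each well-mixed tank.
τ₁ = 5.72/1.04 = 5.5000 min; τ₂ = 11.3/1.04 = 10.865 min.
Tank 1: C₁ = C_in(1 − e^(−t/τ₁)). Tank 2 (τ₁ ≠ τ₂): C₂ = C_in[1 − (τ₁ e^(−t/τ₁) − τ₂ e^(−t/τ₂))/(τ₁ − τ₂)].
At t = 28.1: e^(−t/τ₁) = 0.0060416, e^(−t/τ₂) = 0.075306.
C₂ = 4.47·[1 − (5.5000·0.0060416 − 10.865·0.075306)/(-5.3654)] = 4.47·0.85369 = 3.8160 mg/L.

3.82 mg/L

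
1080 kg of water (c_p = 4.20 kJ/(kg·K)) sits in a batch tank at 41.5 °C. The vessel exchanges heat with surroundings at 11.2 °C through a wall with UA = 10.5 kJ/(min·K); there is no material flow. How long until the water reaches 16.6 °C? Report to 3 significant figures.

M c_p dT/dt = −UA(T − T_amb).
τ = M c_p/UA = 432.00 min; T_ss = T_amb = 11.200 °C.
T(t) = T_ss + (T₀ − T_ss)e^(−t/τ); set T = 16.6:
t = −τ ln[(T − T_ss)/(T₀ − T_ss)] = −432.00 · ln(0.17822) = 745.09 min.

745 min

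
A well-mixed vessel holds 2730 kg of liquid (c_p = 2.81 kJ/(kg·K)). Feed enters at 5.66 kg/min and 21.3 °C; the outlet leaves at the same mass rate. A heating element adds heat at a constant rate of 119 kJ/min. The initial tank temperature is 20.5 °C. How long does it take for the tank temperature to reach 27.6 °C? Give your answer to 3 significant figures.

Unsteady energy balance on the tank contents: M c_p dT/dt = ṁ c_p (T_in − T) + 119.
τ = M/ṁ = 482.33 min; T_ss = T_in + Q̇/(ṁ c_p) = 28.782 °C.
T(t) = T_ss + (T₀ − T_ss) e^(−t/τ). Set T = 27.6:
e^(−t/τ) = (27.6 − 28.782)/(20.5 − 28.782) = 0.14273
t = −482.33 · ln(0.14273) = 939.00 min.

939 min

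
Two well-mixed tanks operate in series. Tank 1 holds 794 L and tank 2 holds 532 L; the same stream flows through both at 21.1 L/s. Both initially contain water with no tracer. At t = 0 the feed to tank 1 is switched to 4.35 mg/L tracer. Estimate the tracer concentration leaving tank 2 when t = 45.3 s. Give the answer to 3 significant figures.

1.86 mg/L

Species balance on tank i: dCᵢ/dt = (Cᵢ₋₁ − Cᵢ)/τᵢ with τᵢ = Vᵢ/Q.
τ₁ = 794/21.1 = 37.630 s; τ₂ = 532/21.1 = 25.213 s.
Tank 1: C₁ = C_in(1 − e^(−t/τ₁)). Tank 2 (τ₁ ≠ τ₂): C₂ = C_in[1 − (τ₁ e^(−t/τ₁) − τ₂ e^(−t/τ₂))/(τ₁ − τ₂)].
At t = 45.3: e^(−t/τ₁) = 0.30005, e^(−t/τ₂) = 0.16585.
C₂ = 4.35·[1 − (37.630·0.30005 − 25.213·0.16585)/(12.417)] = 4.35·0.42746 = 1.8595 mg/L.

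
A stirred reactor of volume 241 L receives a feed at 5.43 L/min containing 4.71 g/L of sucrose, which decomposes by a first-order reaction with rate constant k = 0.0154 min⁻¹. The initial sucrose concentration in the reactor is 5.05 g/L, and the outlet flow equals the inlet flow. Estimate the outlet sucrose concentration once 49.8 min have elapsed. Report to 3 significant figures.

3.14 g/L

V dC/dt = Q(C_in − C) − k V C.
This is linear with rate a = Q/V + k = 0.037931 min⁻¹.
C_ss = Q C_in/(Q + kV) = 2.7977 g/L; C(t) = C_ss + (C₀ − C_ss) e^(−a t).
C(49.8) = 2.7977 + (2.2523)·e^(−0.037931·49.8) = 2.7977 + (2.2523)·0.15123 = 3.1383 g/L.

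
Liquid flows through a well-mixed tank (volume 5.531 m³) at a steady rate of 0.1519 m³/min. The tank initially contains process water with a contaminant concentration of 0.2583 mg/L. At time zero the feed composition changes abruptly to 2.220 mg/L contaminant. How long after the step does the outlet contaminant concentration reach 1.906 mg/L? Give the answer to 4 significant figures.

Species balance on the tank: V dC/dt = Q(C_in − C), so τ = V/Q = 36.4121 min.
C(t) = C_in + (C₀ − C_in) e^(−t/τ). Set C = 1.906 and solve for t:
e^(−t/τ) = (C − C_in)/(C₀ − C_in) = (1.906 − 2.220)/(0.2583 − 2.220) = 0.160065
t = −τ ln(…) = 36.4121 × 1.83217 = 66.7133 min.

66.71 min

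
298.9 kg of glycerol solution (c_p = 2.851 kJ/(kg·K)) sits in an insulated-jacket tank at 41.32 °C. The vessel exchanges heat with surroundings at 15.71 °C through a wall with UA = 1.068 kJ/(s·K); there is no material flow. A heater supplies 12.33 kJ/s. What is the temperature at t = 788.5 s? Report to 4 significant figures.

32.49 °C

M c_p dT/dt = −UA(T − T_amb) + Q̇.
dT/dt = (T_ss − T)/τ with T_ss = T_amb + Q̇/UA = 15.71 + 12.33/1.068 = 27.2549 °C, τ = M c_p/UA = 298.9·2.851/1.068 = 797.906 s.
Integrating: T(t) = T_ss + (T₀ − T_ss) e^(−t/τ).
T(788.5) = 27.2549 + (14.0651)·0.372242 = 32.4905 °C.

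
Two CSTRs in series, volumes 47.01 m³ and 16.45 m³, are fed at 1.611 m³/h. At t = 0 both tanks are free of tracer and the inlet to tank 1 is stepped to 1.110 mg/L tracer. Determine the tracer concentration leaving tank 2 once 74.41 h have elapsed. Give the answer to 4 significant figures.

Species balance on tank i: dCᵢ/dt = (Cᵢ₋₁ − Cᵢ)/τᵢ with τᵢ = Vᵢ/Q.
τ₁ = 47.01/1.611 = 29.1806 h; τ₂ = 16.45/1.611 = 10.2110 h.
Solving the cascade with C₁(0)=C₂(0)=0 gives C₂(t) = C_in[1 − (τ₁ e^(−t/τ₁) − τ₂ e^(−t/τ₂))/(τ₁ − τ₂)].
At t = 74.41: e^(−t/τ₁) = 0.0780833, e^(−t/τ₂) = 0.000684238.
C₂ = 1.110·[1 − (29.1806·0.0780833 − 10.2110·0.000684238)/(18.9696)] = 1.110·0.880254 = 0.977082 mg/L.

0.9771 mg/L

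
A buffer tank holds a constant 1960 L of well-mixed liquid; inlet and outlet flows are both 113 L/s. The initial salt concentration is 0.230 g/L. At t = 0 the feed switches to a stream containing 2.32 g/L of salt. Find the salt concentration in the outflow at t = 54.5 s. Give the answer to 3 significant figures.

2.23 g/L

Unsteady species balance (constant V, well mixed): V dC/dt = Q(C_in − C).
Rewrite as dC/dt + C/τ = C_in/τ, τ = V/Q = 17.345 s.
C approaches C_in exponentially: C(t) = C_in + (C₀ − C_in) e^(−t/τ).
C(54.5) = 2.32 + (0.230 − 2.32)·e^(−54.5/17.345) = 2.32 + (-2.0900)·0.043192 = 2.2297 g/L.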